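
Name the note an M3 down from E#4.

C#4

The third takes the letter from E down to C.
A major third spans 4 semitones, so from E#4 the target pitch is C#4.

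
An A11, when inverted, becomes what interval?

diminished fifth

First reduce the compound augmented eleventh to its simple form, an augmented fourth.
Interval numbers invert to sum to nine: 4 + 5 = 9, so a fourth inverts to a fifth.
And augmented becomes diminished under inversion, so we get a diminished fifth.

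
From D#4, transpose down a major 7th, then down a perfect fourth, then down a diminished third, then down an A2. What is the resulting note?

F#2

Down a major seventh from D#4: E3 (11 semitones down).
A perfect fourth down from E3 is B2.
Down a diminished third from B2: G##2 (2 semitones down).
Down an augmented second from G##2: F#2 (3 semitones down).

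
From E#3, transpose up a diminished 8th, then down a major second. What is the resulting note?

Up a diminished octave from E#3: E4 (11 semitones up).
A major second down from E4 is D4.

D4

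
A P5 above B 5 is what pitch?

F-sharp 6

Counting five letter names up from B lands on F.
Moving 7 semitones up from B5 (the size of a perfect fifth) reaches F#6.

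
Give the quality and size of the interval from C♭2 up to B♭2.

M7

C to B spans seven letter names (C-D-E-F-G-A-B), so the interval is some kind of seventh.
Cb2 to Bb2 is 11 semitones, matching the major seventh exactly, so the quality is major.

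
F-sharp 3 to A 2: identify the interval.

Descending from F#3 to A2 is the same interval as ascending A2 to F#3.
A to F spans six letter names (A-B-C-D-E-F) — that makes it a sixth of some quality.
A2 to F#3 is 9 semitones, matching the major sixth exactly, so the quality is major.

major 6th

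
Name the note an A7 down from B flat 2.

C double-flat 2

Counting seven letter names down from B lands on C.
Moving 12 semitones down from Bb2 (the size of an augmented seventh) reaches Cbb2.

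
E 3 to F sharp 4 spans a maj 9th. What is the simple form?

M2

Subtracting seven from the interval number removes an octave: 9 − 7 = 2.
That makes a major ninth a compound major second — an octave plus a major second.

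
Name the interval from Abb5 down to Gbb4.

Descending from Abb5 to Gbb4 is the same interval as ascending Gbb4 to Abb5.
G to A spans two letter names (G-A), plus an octave — that makes it a ninth of some quality.
The major ninth spans 14 semitones, and Gbb4 to Abb5 is exactly 14 semitones — so this is a major ninth.
(Equivalently, a compound major second: a major second plus an octave.)

major ninth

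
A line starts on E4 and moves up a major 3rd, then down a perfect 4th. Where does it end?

D#4

E4 up a major third → G#4 (4 semitones).
A perfect fourth down from G#4 is D#4.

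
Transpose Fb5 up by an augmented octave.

The letter stays F (same as the start), shifted an octave up.
An augmented octave is 13 semitones; 13 semitones up from Fb5 gives F6.

F6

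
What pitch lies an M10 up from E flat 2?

G 3

Counting three letter names plus an octave up from E lands on G.
A major tenth spans 16 semitones, so from Eb2 the target pitch is G3.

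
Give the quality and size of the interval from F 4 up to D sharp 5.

F to D spans six letter names (F-G-A-B-C-D), so the interval is some kind of sixth.
F4 to D#5 spans 10 semitones — one semitone wider than the major sixth (9) — giving an augmented sixth.

augmented 6th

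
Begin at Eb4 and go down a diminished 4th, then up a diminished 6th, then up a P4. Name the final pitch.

Cb5

Eb4 down a diminished fourth → B3 (4 semitones).
B3 up a diminished sixth → Gb4 (7 semitones).
Gb4 up a perfect fourth → Cb5 (5 semitones).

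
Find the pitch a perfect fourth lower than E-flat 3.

B-flat 2

Counting four letter names down from E lands on B.
A perfect fourth spans 5 semitones, so from Eb3 the target pitch is Bb2.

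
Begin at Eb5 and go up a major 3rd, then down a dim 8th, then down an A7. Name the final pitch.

Ab3

A major third up from Eb5 is G5.
Down a diminished octave from G5: G#4 (11 semitones down).
G#4 down an augmented seventh → Ab3 (12 semitones).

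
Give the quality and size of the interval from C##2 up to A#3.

minor thirteenth

C to A spans six letter names (C-D-E-F-G-A), plus an octave: a thirteenth.
A major thirteenth would be 21 semitones, but C##2 to A#3 is 20 — one semitone narrower, making it a minor thirteenth.
(Equivalently, a compound minor sixth: a minor sixth plus an octave.)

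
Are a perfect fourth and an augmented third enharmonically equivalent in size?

Yes

A perfect fourth spans 5 semitones, and an augmented third also spans 5 semitones — they're enharmonic.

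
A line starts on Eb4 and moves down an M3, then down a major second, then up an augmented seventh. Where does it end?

A4

A major third down from Eb4 is Cb4.
A major second down from Cb4 is Bbb3.
Bbb3 up an augmented seventh → A4 (12 semitones).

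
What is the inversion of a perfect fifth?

Interval numbers invert to sum to nine: 5 + 4 = 9, so a fifth inverts to a fourth.
Quality inverts too: perfect stays perfect. That makes the inversion a perfect fourth.

perfect fourth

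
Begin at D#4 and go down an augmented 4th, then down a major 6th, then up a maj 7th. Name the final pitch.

B3

Down an augmented fourth from D#4: A3 (6 semitones down).
A major sixth down from A3 is C3.
A major seventh up from C3 is B3.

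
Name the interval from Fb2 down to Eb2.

minor second

Descending from Fb2 to Eb2 is the same interval as ascending Eb2 to Fb2.
E to F spans two letter names (E-F) — that makes it a second of some quality.
A major second would be 2 semitones, but Eb2 to Fb2 is 1 — one semitone narrower, making it a minor second.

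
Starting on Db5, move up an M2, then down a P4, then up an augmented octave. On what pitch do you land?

B5

Up a major second from Db5: Eb5 (2 semitones up).
Down a perfect fourth from Eb5: Bb4 (5 semitones down).
Bb4 up an augmented octave → B5 (13 semitones).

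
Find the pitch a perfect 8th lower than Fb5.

An octave keeps the letter name F, an octave down from F.
Moving 12 semitones down from Fb5 (the size of a perfect octave) reaches Fb4.

Fb4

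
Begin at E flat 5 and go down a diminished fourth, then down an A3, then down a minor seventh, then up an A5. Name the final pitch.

Eb5 down a diminished fourth → B4 (4 semitones).
Down an augmented third from B4: Gb4 (5 semitones down).
A minor seventh down from Gb4 is Ab3.
Up an augmented fifth from Ab3: E4 (8 semitones up).

E 4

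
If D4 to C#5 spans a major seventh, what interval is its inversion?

minor 2nd

Inverted interval numbers add to nine, so a seventh pairs with a second (7 + 2 = 9).
And major becomes minor under inversion, so we get a minor second.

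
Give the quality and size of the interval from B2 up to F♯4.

B to F spans five letter names (B-C-D-E-F), plus an octave, so the interval is some kind of twelfth.
B2 to F#4 is 19 semitones, matching the perfect twelfth exactly, so the quality is perfect.
(Equivalently, a compound perfect fifth: a perfect fifth plus an octave.)

P12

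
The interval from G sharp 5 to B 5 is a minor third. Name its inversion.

major 6th

Interval numbers invert to sum to nine: 3 + 6 = 9, so a third inverts to a sixth.
And minor becomes major under inversion, so we get a major sixth.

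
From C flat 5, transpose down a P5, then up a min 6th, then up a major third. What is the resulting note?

Cb5 down a perfect fifth → Fb4 (7 semitones).
Fb4 up a minor sixth → Dbb5 (8 semitones).
Dbb5 up a major third → Fb5 (4 semitones).

F flat 5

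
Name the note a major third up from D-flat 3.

Counting three letter names up from D lands on F.
A major third is 4 semitones; 4 semitones up from Db3 gives F3.

F 3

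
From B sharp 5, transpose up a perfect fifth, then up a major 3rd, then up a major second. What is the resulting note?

Up a perfect fifth from B#5: F##6 (7 semitones up).
F##6 up a major third → A##6 (4 semitones).
A##6 up a major second → B##6 (2 semitones).

B double-sharp 6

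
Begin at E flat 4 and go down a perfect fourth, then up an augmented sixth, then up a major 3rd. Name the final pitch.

B sharp 4

A perfect fourth down from Eb4 is Bb3.
Bb3 up an augmented sixth → G#4 (10 semitones).
Up a major third from G#4: B#4 (4 semitones up).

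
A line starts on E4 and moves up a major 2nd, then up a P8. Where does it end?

Up a major second from E4: F#4 (2 semitones up).
F#4 up a perfect octave → F#5 (12 semitones).

F#5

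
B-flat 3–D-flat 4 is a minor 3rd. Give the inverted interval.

Inverted interval numbers add to nine, so a third pairs with a sixth (3 + 6 = 9).
The quality also flips — minor becomes major — giving a major sixth.

M6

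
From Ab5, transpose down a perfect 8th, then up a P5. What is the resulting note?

A perfect octave down from Ab5 is Ab4.
A perfect fifth up from Ab4 is Eb5.

Eb5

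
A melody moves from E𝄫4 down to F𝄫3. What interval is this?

Descending from Ebb4 to Fbb3 is the same interval as ascending Fbb3 to Ebb4.
F to E spans seven letter names (F-G-A-B-C-D-E): a seventh.
Counting semitones, Fbb3→Ebb4 is 11, which is the major seventh.

M7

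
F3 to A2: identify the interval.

minor 6th

Descending from F3 to A2 is the same interval as ascending A2 to F3.
A to F spans six letter names (A-B-C-D-E-F): a sixth.
A2 to F3 is 8 semitones, a half step short of the major sixth (9), so this is minor.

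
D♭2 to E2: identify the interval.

D to E spans two letter names (D-E), so the interval is some kind of second.
The major second is 2 semitones; here we have 3, one semitone wider: augmented.

augmented second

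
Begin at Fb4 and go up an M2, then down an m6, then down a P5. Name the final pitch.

Eb3

A major second up from Fb4 is Gb4.
Down a minor sixth from Gb4: Bb3 (8 semitones down).
A perfect fifth down from Bb3 is Eb3.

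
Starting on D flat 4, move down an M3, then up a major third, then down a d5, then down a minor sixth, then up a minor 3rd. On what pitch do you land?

Down a major third from Db4: Bbb3 (4 semitones down).
A major third up from Bbb3 is Db4.
Db4 down a diminished fifth → G3 (6 semitones).
Down a minor sixth from G3: B2 (8 semitones down).
B2 up a minor third → D3 (3 semitones).

D 3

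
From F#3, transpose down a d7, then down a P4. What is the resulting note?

D##2

Down a diminished seventh from F#3: G##2 (9 semitones down).
Down a perfect fourth from G##2: D##2 (5 semitones down).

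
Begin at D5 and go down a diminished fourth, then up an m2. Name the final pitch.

B4

Down a diminished fourth from D5: A#4 (4 semitones down).
Up a minor second from A#4: B4 (1 semitone up).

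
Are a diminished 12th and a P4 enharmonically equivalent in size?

A diminished twelfth spans 18 semitones; a perfect fourth spans 5 semitones. They differ by 13.

No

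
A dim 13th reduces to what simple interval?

Take out an octave (7 from the number): 13 − 7 = 6.
So a diminished thirteenth is an octave plus a diminished sixth. The quality is unchanged.

d6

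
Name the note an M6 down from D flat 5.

F flat 4

Counting six letter names down from D lands on F.
Moving 9 semitones down from Db5 (the size of a major sixth) reaches Fb4.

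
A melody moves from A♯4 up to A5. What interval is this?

d8

A to A is the same letter name, plus an octave, so the interval is some kind of octave.
A perfect octave would be 12 semitones; A#4 to A5 is 11, one semitone narrower, so the interval is diminished.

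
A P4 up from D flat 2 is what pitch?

G flat 2

The fourth takes the letter from D up to G.
A perfect fourth spans 5 semitones, so from Db2 the target pitch is Gb2.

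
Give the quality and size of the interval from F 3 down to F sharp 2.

Descending from F3 to F#2 is the same interval as ascending F#2 to F3.
F to F is the same letter name, plus an octave: an octave.
A perfect octave would be 12 semitones; F#2 to F3 is 11, one semitone narrower, so the interval is diminished.

diminished octave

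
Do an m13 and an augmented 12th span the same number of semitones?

Both span 20 semitones: a minor thirteenth and an augmented twelfth are the same chromatic distance.

Yes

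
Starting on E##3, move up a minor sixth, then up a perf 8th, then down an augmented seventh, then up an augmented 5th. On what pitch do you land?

A#4

E##3 up a minor sixth → C##4 (8 semitones).
C##4 up a perfect octave → C##5 (12 semitones).
C##5 down an augmented seventh → D4 (12 semitones).
D4 up an augmented fifth → A#4 (8 semitones).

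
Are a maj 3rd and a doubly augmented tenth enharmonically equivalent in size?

4 semitones (major third) vs 18 semitones (doubly augmented tenth): not equal.

No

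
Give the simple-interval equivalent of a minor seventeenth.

m3

Subtracting seven from the interval number removes an octave: 17 − 14 = 3.
Quality carries through unchanged, so the simple form is a minor third.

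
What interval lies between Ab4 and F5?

A to F spans six letter names (A-B-C-D-E-F) — that makes it a sixth of some quality.
The major sixth spans 9 semitones, and Ab4 to F5 is exactly 9 semitones — so this is a major sixth.

major 6th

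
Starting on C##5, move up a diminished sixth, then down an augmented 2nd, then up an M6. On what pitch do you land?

C##5 up a diminished sixth → A5 (7 semitones).
A5 down an augmented second → Gb5 (3 semitones).
A major sixth up from Gb5 is Eb6.

Eb6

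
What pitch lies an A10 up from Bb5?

D#7

The tenth's letter: B up three letter names plus an octave → D.
An augmented tenth is 17 semitones; 17 semitones up from Bb5 gives D#7.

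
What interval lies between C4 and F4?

C to F spans four letter names (C-D-E-F): a fourth.
Counting semitones, C4→F4 is 5, which is the perfect fourth.

P4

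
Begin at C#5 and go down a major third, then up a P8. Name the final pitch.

C#5 down a major third → A4 (4 semitones).
A4 up a perfect octave → A5 (12 semitones).

A5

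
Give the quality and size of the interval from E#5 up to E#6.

E to E is the same letter name, plus an octave: an octave.
E#5 to E#6 is 12 semitones, matching the perfect octave exactly, so the quality is perfect.

perfect 8th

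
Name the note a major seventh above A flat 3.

G 4

Seven letter names up from A: G.
A major seventh is 11 semitones; 11 semitones up from Ab3 gives G4.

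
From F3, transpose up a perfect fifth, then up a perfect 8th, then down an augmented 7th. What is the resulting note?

F3 up a perfect fifth → C4 (7 semitones).
A perfect octave up from C4 is C5.
An augmented seventh down from C5 is Dbb4.

Dbb4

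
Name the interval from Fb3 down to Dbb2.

Descending from Fb3 to Dbb2 is the same interval as ascending Dbb2 to Fb3.
D to F spans three letter names (D-E-F), plus an octave — that makes it a tenth of some quality.
Dbb2 to Fb3 is 16 semitones, matching the major tenth exactly, so the quality is major.
(Equivalently, a compound major third: a major third plus an octave.)

major tenth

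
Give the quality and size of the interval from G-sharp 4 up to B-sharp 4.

G to B spans three letter names (G-A-B), so the interval is some kind of third.
Counting semitones, G#4→B#4 is 4, which is the major third.

major third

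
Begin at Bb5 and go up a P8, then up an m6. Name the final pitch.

Up a perfect octave from Bb5: Bb6 (12 semitones up).
Bb6 up a minor sixth → Gb7 (8 semitones).

Gb7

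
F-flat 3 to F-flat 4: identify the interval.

P8

F to F is the same letter name, plus an octave — that makes it an octave of some quality.
Fb3 to Fb4 is 12 semitones, matching the perfect octave exactly, so the quality is perfect.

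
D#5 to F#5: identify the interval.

minor third

D to F spans three letter names (D-E-F), so the interval is some kind of third.
A major third would be 4 semitones, but D#5 to F#5 is 3 — one semitone narrower, making it a minor third.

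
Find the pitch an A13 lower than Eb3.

Gbb1

Six letters down from E (plus an octave) reaches G.
An augmented thirteenth is 22 semitones; 22 semitones down from Eb3 gives Gbb1.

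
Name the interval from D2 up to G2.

P4

D to G spans four letter names (D-E-F-G) — that makes it a fourth of some quality.
The perfect fourth spans 5 semitones, and D2 to G2 is exactly 5 semitones — so this is a perfect fourth.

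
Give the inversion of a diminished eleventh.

First reduce the compound diminished eleventh to its simple form, a diminished fourth.
Interval numbers invert to sum to nine: 4 + 5 = 9, so a fourth inverts to a fifth.
Quality inverts too: diminished becomes augmented. That makes the inversion an augmented fifth.

augmented 5th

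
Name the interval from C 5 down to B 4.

minor 2nd

Descending from C5 to B4 is the same interval as ascending B4 to C5.
B to C spans two letter names (B-C) — that makes it a second of some quality.
B4 to C5 is 1 semitone, a half step short of the major second (2), so this is minor.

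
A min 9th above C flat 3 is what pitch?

D double-flat 4

Counting two letter names plus an octave up from C lands on D.
A minor ninth is 13 semitones; 13 semitones up from Cb3 gives Dbb4.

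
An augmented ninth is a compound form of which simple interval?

A2

Take out an octave (7 from the number): 9 − 7 = 2.
Quality carries through unchanged, so the simple form is an augmented second.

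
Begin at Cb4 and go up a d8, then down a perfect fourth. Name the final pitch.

Cb4 up a diminished octave → Cbb5 (11 semitones).
A perfect fourth down from Cbb5 is Gbb4.

Gbb4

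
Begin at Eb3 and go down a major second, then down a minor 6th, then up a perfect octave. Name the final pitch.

F3

A major second down from Eb3 is Db3.
Down a minor sixth from Db3: F2 (8 semitones down).
Up a perfect octave from F2: F3 (12 semitones up).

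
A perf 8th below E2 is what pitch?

E1

The letter stays E (same as the start), shifted an octave down.
Moving 12 semitones down from E2 (the size of a perfect octave) reaches E1.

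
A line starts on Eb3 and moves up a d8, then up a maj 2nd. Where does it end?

A diminished octave up from Eb3 is Ebb4.
Ebb4 up a major second → Fb4 (2 semitones).

Fb4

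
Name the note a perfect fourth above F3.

Bb3

Four letter names up from F: B.
Moving 5 semitones up from F3 (the size of a perfect fourth) reaches Bb3.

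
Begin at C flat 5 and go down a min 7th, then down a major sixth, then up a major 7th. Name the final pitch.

E flat 4

Cb5 down a minor seventh → Db4 (10 semitones).
Db4 down a major sixth → Fb3 (9 semitones).
Up a major seventh from Fb3: Eb4 (11 semitones up).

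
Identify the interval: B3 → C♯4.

B to C spans two letter names (B-C): a second.
B3 to C#4 is 2 semitones, matching the major second exactly, so the quality is major.

major 2nd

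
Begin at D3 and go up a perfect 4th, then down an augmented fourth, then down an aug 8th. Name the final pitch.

Up a perfect fourth from D3: G3 (5 semitones up).
Down an augmented fourth from G3: Db3 (6 semitones down).
An augmented octave down from Db3 is Dbb2.

Dbb2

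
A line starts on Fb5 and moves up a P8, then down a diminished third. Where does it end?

D6

Fb5 up a perfect octave → Fb6 (12 semitones).
A diminished third down from Fb6 is D6.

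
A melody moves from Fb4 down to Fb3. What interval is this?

Descending from Fb4 to Fb3 is the same interval as ascending Fb3 to Fb4.
F to F is the same letter name, plus an octave: an octave.
Counting semitones, Fb3→Fb4 is 12, which is the perfect octave.

perfect octave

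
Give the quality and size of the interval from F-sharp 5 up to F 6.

diminished octave

F to F is the same letter name, plus an octave — that makes it an octave of some quality.
A perfect octave would be 12 semitones; F#5 to F6 is 11, one semitone narrower, so the interval is diminished.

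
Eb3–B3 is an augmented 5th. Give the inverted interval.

Inverted interval numbers add to nine, so a fifth pairs with a fourth (5 + 4 = 9).
Quality inverts too: augmented becomes diminished. That makes the inversion a diminished fourth.

d4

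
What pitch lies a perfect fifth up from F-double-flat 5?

C-double-flat 6

Five letter names up from F: C.
A perfect fifth is 7 semitones; 7 semitones up from Fbb5 gives Cbb6.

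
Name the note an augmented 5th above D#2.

A##2

Counting five letter names up from D lands on A.
An augmented fifth spans 8 semitones, so from D#2 the target pitch is A##2.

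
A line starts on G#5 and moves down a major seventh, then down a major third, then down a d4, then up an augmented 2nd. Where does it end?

A major seventh down from G#5 is A4.
A major third down from A4 is F4.
A diminished fourth down from F4 is C#4.
Up an augmented second from C#4: D##4 (3 semitones up).

D##4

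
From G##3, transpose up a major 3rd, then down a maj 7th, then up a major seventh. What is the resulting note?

B##3

Up a major third from G##3: B##3 (4 semitones up).
Down a major seventh from B##3: C##3 (11 semitones down).
A major seventh up from C##3 is B##3.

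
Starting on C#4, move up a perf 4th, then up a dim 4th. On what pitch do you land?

Bb4

A perfect fourth up from C#4 is F#4.
A diminished fourth up from F#4 is Bb4.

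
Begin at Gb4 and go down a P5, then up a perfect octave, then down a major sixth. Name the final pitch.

Down a perfect fifth from Gb4: Cb4 (7 semitones down).
A perfect octave up from Cb4 is Cb5.
Cb5 down a major sixth → Ebb4 (9 semitones).

Ebb4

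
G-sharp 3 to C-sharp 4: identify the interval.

G to C spans four letter names (G-A-B-C) — that makes it a fourth of some quality.
Counting semitones, G#3→C#4 is 5, which is the perfect fourth.

perfect 4th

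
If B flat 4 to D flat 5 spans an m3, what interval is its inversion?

Interval numbers invert to sum to nine: 3 + 6 = 9, so a third inverts to a sixth.
And minor becomes major under inversion, so we get a major sixth.

M6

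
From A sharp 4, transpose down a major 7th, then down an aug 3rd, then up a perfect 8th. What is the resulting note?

Down a major seventh from A#4: B3 (11 semitones down).
B3 down an augmented third → Gb3 (5 semitones).
A perfect octave up from Gb3 is Gb4.

G flat 4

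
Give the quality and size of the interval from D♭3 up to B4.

D to B spans six letter names (D-E-F-G-A-B), plus an octave: a thirteenth.
The major thirteenth is 21 semitones; here we have 22, one semitone wider: augmented.
(Equivalently, a compound augmented sixth: an augmented sixth plus an octave.)

augmented thirteenth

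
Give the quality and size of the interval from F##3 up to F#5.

F to F is the same letter name, plus 2 octaves: a fifteenth.
The perfect fifteenth is 24 semitones; here we have 23, one semitone narrower: diminished.
(Equivalently, a compound diminished octave: a diminished octave plus an octave.)

diminished fifteenth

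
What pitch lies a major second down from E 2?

Two letter names down from E: D.
Moving 2 semitones down from E2 (the size of a major second) reaches D2.

D 2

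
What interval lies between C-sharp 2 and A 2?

minor sixth

C to A spans six letter names (C-D-E-F-G-A) — that makes it a sixth of some quality.
At 8 semitones, C#2→A2 falls one short of a major sixth: minor.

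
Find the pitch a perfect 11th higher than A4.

Counting four letter names plus an octave up from A lands on D.
A perfect eleventh is 17 semitones; 17 semitones up from A4 gives D6.

D6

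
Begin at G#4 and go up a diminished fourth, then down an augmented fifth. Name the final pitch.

Up a diminished fourth from G#4: C5 (4 semitones up).
C5 down an augmented fifth → Fb4 (8 semitones).

Fb4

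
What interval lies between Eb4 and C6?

major thirteenth

E to C spans six letter names (E-F-G-A-B-C), plus an octave — that makes it a thirteenth of some quality.
Eb4 to C6 is 21 semitones, matching the major thirteenth exactly, so the quality is major.
(Equivalently, a compound major sixth: a major sixth plus an octave.)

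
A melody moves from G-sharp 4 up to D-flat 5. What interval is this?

G to D spans five letter names (G-A-B-C-D), so the interval is some kind of fifth.
G#4 to Db5 spans 5 semitones — two semitones narrower than the perfect fifth (7) — giving a doubly diminished fifth.

doubly diminished fifth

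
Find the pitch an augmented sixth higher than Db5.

B5

Counting six letter names up from D lands on B.
Moving 10 semitones up from Db5 (the size of an augmented sixth) reaches B5.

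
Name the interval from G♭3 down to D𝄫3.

augmented 4th

Descending from Gb3 to Dbb3 is the same interval as ascending Dbb3 to Gb3.
D to G spans four letter names (D-E-F-G), so the interval is some kind of fourth.
A perfect fourth would be 5 semitones; Dbb3 to Gb3 is 6, one semitone wider, so the interval is augmented.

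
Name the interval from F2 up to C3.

F to C spans five letter names (F-G-A-B-C): a fifth.
The perfect fifth spans 7 semitones, and F2 to C3 is exactly 7 semitones — so this is a perfect fifth.

perfect fifth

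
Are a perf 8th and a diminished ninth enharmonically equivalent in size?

A perfect octave spans 12 semitones, and a diminished ninth also spans 12 semitones — they're enharmonic.

Yes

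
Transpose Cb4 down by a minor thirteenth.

Counting six letter names plus an octave down from C lands on E.
Moving 20 semitones down from Cb4 (the size of a minor thirteenth) reaches Eb2.

Eb2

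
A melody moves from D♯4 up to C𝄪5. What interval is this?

major 7th

D to C spans seven letter names (D-E-F-G-A-B-C), so the interval is some kind of seventh.
The major seventh spans 11 semitones, and D#4 to C##5 is exactly 11 semitones — so this is a major seventh.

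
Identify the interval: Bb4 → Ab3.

Descending from Bb4 to Ab3 is the same interval as ascending Ab3 to Bb4.
A to B spans two letter names (A-B), plus an octave: a ninth.
The major ninth spans 14 semitones, and Ab3 to Bb4 is exactly 14 semitones — so this is a major ninth.
(Equivalently, a compound major second: a major second plus an octave.)

M9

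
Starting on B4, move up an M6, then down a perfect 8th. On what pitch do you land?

B4 up a major sixth → G#5 (9 semitones).
Down a perfect octave from G#5: G#4 (12 semitones down).

G#4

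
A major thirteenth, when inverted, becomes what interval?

First reduce the compound major thirteenth to its simple form, a major sixth.
Interval numbers invert to sum to nine: 6 + 3 = 9, so a sixth inverts to a third.
And major becomes minor under inversion, so we get a minor third.

minor third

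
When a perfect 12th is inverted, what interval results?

First reduce the compound perfect twelfth to its simple form, a perfect fifth.
The rule of nine gives the new number: 9 − 5 = 4, so a fifth becomes a fourth.
Quality inverts too: perfect stays perfect. That makes the inversion a perfect fourth.

perfect 4th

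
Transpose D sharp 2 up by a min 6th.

B 2

The sixth takes the letter from D up to B.
A minor sixth spans 8 semitones, so from D#2 the target pitch is B2.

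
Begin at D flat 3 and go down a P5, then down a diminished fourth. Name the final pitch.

D 2

Db3 down a perfect fifth → Gb2 (7 semitones).
Down a diminished fourth from Gb2: D2 (4 semitones down).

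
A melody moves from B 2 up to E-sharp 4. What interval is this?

B to E spans four letter names (B-C-D-E), plus an octave, so the interval is some kind of eleventh.
A perfect eleventh would be 17 semitones; B2 to E#4 is 18, one semitone wider, so the interval is augmented.
(Equivalently, a compound augmented fourth: an augmented fourth plus an octave.)

augmented eleventh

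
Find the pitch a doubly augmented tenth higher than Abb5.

Counting three letter names plus an octave up from A lands on C.
A doubly augmented tenth is 18 semitones; 18 semitones up from Abb5 gives C#7.

C#7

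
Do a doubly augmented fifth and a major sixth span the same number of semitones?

Both span 9 semitones: a doubly augmented fifth and a major sixth are the same chromatic distance.

Yes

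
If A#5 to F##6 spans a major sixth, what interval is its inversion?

m3

Inverted interval numbers add to nine, so a sixth pairs with a third (6 + 3 = 9).
The quality also flips — major becomes minor — giving a minor third.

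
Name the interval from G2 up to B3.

G to B spans three letter names (G-A-B), plus an octave, so the interval is some kind of tenth.
G2 to B3 is 16 semitones, matching the major tenth exactly, so the quality is major.
(Equivalently, a compound major third: a major third plus an octave.)

major tenth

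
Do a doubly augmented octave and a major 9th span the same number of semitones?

Yes

A doubly augmented octave spans 14 semitones, and a major ninth also spans 14 semitones — they're enharmonic.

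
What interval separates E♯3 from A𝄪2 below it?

Descending from E#3 to A##2 is the same interval as ascending A##2 to E#3.
A to E spans five letter names (A-B-C-D-E): a fifth.
A##2 to E#3 spans 6 semitones — one semitone narrower than the perfect fifth (7) — giving a diminished fifth.

diminished fifth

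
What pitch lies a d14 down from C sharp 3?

D double-sharp 1

The fourteenth's letter: C down seven letter names plus an octave → D.
A diminished fourteenth is 21 semitones; 21 semitones down from C#3 gives D##1.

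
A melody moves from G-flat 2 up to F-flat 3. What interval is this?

m7

G to F spans seven letter names (G-A-B-C-D-E-F), so the interval is some kind of seventh.
Gb2 to Fb3 is 10 semitones, a half step short of the major seventh (11), so this is minor.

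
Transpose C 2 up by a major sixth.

Six letter names up from C: A.
A major sixth spans 9 semitones, so from C2 the target pitch is A2.

A 2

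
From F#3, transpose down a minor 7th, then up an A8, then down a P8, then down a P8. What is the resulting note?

G##1

Down a minor seventh from F#3: G#2 (10 semitones down).
Up an augmented octave from G#2: G##3 (13 semitones up).
A perfect octave down from G##3 is G##2.
Down a perfect octave from G##2: G##1 (12 semitones down).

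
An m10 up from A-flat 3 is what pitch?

C-flat 5

The tenth's letter: A up three letter names plus an octave → C.
A minor tenth spans 15 semitones, so from Ab3 the target pitch is Cb5.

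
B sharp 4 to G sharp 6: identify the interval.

B to G spans six letter names (B-C-D-E-F-G), plus an octave: a thirteenth.
A major thirteenth would be 21 semitones, but B#4 to G#6 is 20 — one semitone narrower, making it a minor thirteenth.
(Equivalently, a compound minor sixth: a minor sixth plus an octave.)

m13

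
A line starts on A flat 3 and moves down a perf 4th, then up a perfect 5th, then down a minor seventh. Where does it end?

C 3

Down a perfect fourth from Ab3: Eb3 (5 semitones down).
Eb3 up a perfect fifth → Bb3 (7 semitones).
Bb3 down a minor seventh → C3 (10 semitones).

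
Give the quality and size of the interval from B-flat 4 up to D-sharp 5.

A3

B to D spans three letter names (B-C-D) — that makes it a third of some quality.
A major third would be 4 semitones; Bb4 to D#5 is 5, one semitone wider, so the interval is augmented.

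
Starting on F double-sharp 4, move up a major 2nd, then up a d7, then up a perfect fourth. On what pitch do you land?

B 5

Up a major second from F##4: G##4 (2 semitones up).
Up a diminished seventh from G##4: F#5 (9 semitones up).
F#5 up a perfect fourth → B5 (5 semitones).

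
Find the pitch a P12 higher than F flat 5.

The twelfth's letter: F up five letter names plus an octave → C.
Moving 19 semitones up from Fb5 (the size of a perfect twelfth) reaches Cb7.

C flat 7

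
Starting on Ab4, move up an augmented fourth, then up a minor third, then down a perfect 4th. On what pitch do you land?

An augmented fourth up from Ab4 is D5.
D5 up a minor third → F5 (3 semitones).
Down a perfect fourth from F5: C5 (5 semitones down).

C5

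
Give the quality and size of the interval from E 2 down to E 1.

Descending from E2 to E1 is the same interval as ascending E1 to E2.
E to E is the same letter name, plus an octave, so the interval is some kind of octave.
E1 to E2 is 12 semitones, matching the perfect octave exactly, so the quality is perfect.

perfect octave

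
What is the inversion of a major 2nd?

minor 7th

Interval numbers invert to sum to nine: 2 + 7 = 9, so a second inverts to a seventh.
Quality inverts too: major becomes minor. That makes the inversion a minor seventh.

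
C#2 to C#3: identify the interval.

C to C is the same letter name, plus an octave: an octave.
C#2 to C#3 is 12 semitones, matching the perfect octave exactly, so the quality is perfect.

perfect 8th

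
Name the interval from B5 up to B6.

perfect octave

B to B is the same letter name, plus an octave — that makes it an octave of some quality.
Counting semitones, B5→B6 is 12, which is the perfect octave.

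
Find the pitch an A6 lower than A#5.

C5

The sixth takes the letter from A down to C.
An augmented sixth is 10 semitones; 10 semitones down from A#5 gives C5.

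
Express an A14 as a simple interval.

augmented 7th

Take out an octave (7 from the number): 14 − 7 = 7.
So an augmented fourteenth is an octave plus an augmented seventh. The quality is unchanged.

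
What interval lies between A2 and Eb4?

d12

A to E spans five letter names (A-B-C-D-E), plus an octave — that makes it a twelfth of some quality.
A2 to Eb4 spans 18 semitones — one semitone narrower than the perfect twelfth (19) — giving a diminished twelfth.
(Equivalently, a compound diminished fifth: a diminished fifth plus an octave.)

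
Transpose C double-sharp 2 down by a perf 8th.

C double-sharp 1

The letter stays C (same as the start), shifted an octave down.
Moving 12 semitones down from C##2 (the size of a perfect octave) reaches C##1.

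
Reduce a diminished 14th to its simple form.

diminished seventh

Subtracting seven from the interval number removes an octave: 14 − 7 = 7.
So a diminished fourteenth is an octave plus a diminished seventh. The quality is unchanged.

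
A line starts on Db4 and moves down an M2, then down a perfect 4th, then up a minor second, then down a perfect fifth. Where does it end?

Dbb3

Db4 down a major second → Cb4 (2 semitones).
Cb4 down a perfect fourth → Gb3 (5 semitones).
Up a minor second from Gb3: Abb3 (1 semitone up).
A perfect fifth down from Abb3 is Dbb3.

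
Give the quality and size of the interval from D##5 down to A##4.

perfect 4th

Descending from D##5 to A##4 is the same interval as ascending A##4 to D##5.
A to D spans four letter names (A-B-C-D): a fourth.
A##4 to D##5 is 5 semitones, matching the perfect fourth exactly, so the quality is perfect.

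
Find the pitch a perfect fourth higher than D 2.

Four letter names up from D: G.
A perfect fourth spans 5 semitones, so from D2 the target pitch is G2.

G 2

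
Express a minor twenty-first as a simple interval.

Subtracting seven from the interval number removes an octave: 21 − 14 = 7.
So a minor twenty-first is 2 octaves plus a minor seventh. The quality is unchanged.

minor 7th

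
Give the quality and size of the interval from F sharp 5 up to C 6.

F to C spans five letter names (F-G-A-B-C) — that makes it a fifth of some quality.
A perfect fifth would be 7 semitones; F#5 to C6 is 6, one semitone narrower, so the interval is diminished.

diminished fifth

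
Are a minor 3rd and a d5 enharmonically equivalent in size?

A minor third spans 3 semitones; a diminished fifth spans 6 semitones. They differ by 3.

No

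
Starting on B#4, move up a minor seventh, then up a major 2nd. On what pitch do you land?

A minor seventh up from B#4 is A#5.
A#5 up a major second → B#5 (2 semitones).

B#5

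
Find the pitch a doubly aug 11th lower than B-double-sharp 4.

Four letters down from B (plus an octave) reaches F.
A doubly augmented eleventh is 19 semitones; 19 semitones down from B##4 gives F#3.

F-sharp 3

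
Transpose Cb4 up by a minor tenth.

The tenth's letter: C up three letter names plus an octave → E.
A minor tenth spans 15 semitones, so from Cb4 the target pitch is Ebb5.

Ebb5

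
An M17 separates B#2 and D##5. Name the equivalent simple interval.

major third

Take out 2 octaves (14 from the number): 17 − 14 = 3.
That makes a major seventeenth a compound major third — 2 octaves plus a major third.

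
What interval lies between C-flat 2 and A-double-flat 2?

m6

C to A spans six letter names (C-D-E-F-G-A) — that makes it a sixth of some quality.
Cb2 to Abb2 is 8 semitones, a half step short of the major sixth (9), so this is minor.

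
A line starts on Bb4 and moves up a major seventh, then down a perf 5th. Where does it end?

Bb4 up a major seventh → A5 (11 semitones).
Down a perfect fifth from A5: D5 (7 semitones down).

D5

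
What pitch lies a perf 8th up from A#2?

A#3

An octave keeps the letter name A, an octave up from A.
Moving 12 semitones up from A#2 (the size of a perfect octave) reaches A#3.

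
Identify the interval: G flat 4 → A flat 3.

minor seventh

Descending from Gb4 to Ab3 is the same interval as ascending Ab3 to Gb4.
A to G spans seven letter names (A-B-C-D-E-F-G): a seventh.
Ab3 to Gb4 is 10 semitones, a half step short of the major seventh (11), so this is minor.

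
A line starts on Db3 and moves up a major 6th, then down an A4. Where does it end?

Db3 up a major sixth → Bb3 (9 semitones).
An augmented fourth down from Bb3 is Fb3.

Fb3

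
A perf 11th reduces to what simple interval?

P4

Each octave removed subtracts seven from the number: 11 − 7 = 4.
Quality carries through unchanged, so the simple form is a perfect fourth.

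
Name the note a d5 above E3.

Five letter names up from E: B.
A diminished fifth is 6 semitones; 6 semitones up from E3 gives Bb3.

Bb3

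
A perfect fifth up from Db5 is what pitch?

Ab5

Counting five letter names up from D lands on A.
Moving 7 semitones up from Db5 (the size of a perfect fifth) reaches Ab5.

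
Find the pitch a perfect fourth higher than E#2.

A#2

Four letter names up from E: A.
A perfect fourth is 5 semitones; 5 semitones up from E#2 gives A#2.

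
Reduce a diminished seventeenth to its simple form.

diminished 3rd

Each octave removed subtracts seven from the number: 17 − 14 = 3.
That makes a diminished seventeenth a compound diminished third — 2 octaves plus a diminished third.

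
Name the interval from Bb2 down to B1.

Descending from Bb2 to B1 is the same interval as ascending B1 to Bb2.
B to B is the same letter name, plus an octave, so the interval is some kind of octave.
The perfect octave is 12 semitones; here we have 11, one semitone narrower: diminished.

diminished octave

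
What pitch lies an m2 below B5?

A#5

Two letter names down from B: A.
A minor second spans 1 semitone, so from B5 the target pitch is A#5.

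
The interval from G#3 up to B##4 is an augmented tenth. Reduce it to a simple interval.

Take out an octave (7 from the number): 10 − 7 = 3.
So an augmented tenth is an octave plus an augmented third. The quality is unchanged.

A3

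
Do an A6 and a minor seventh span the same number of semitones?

Yes

An augmented sixth spans 10 semitones, and a minor seventh also spans 10 semitones — they're enharmonic.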